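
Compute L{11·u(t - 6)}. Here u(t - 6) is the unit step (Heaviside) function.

11*exp(-6*s)/s

By the second shifting theorem, L{u(t - c)·g(t - c)} = e^(-cs)·H(s) with c = 6 and H(s) = L{g(t)}.
L{11} = 11/s.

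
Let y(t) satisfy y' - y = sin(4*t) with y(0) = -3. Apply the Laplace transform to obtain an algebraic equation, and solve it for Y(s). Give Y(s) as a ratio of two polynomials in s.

Transform both sides with L{·}.
The derivative rules (L{y'} = sY - y(0) = sY - (-3)) turn the left side into (s - 1)Y - (-3).
The right side is L{sin(4*t)} = 4/(s^2 + 16).
So (s - 1)Y = 4/(s^2 + 16) + (-3).
Solve for Y(s) and write it as one ratio of polynomials.

Y(s) = (-3*s^2 - 44)/(s^3 - s^2 + 16*s - 16)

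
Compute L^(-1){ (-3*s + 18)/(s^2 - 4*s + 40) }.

2*exp(2*t)*sin(6*t) - 3*exp(2*t)*cos(6*t)

Complete the square in the denominator: s^2 - 4*s + 40 = (s - 2)^2 + 6^2.
Split the numerator to match: -3*s + 18 = -3·(s - 2) + 2·6.
Invert each term: -3·(s - 2)/((s - 2)^2 + 36) ↔ -3e^(2t)cos(6t); 2·6/((s - 2)^2 + 36) ↔ 2e^(2t)sin(6t).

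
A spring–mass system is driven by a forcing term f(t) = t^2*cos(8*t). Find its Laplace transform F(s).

L{cos(8t)} = s/(s^2 + 64).
Then apply L{t^2·g(t)} = (-1)^2 d^2/ds^2[G(s)] with G(s) = s/(s^2 + 64):
differentiating 2 times and applying the sign gives 2*s*(s^2 - 192)/(s^2 + 64)^3.

F(s) = 2*s*(s^2 - 192)/(s^2 + 64)^3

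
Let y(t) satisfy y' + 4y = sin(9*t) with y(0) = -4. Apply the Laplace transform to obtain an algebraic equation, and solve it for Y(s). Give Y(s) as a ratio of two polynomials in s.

Y(s) = (-4*s^2 - 315)/(s^3 + 4*s^2 + 81*s + 324)

Take the Laplace transform of both sides.
The derivative rules (L{y'} = sY - y(0) = sY - (-4)) turn the left side into (s + 4)Y - (-4).
The right side is L{sin(9*t)} = 9/(s^2 + 81).
So (s + 4)Y = 9/(s^2 + 81) + (-4).
Isolate Y and clear denominators.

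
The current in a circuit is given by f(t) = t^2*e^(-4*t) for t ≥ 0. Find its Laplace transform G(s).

L{t^2} = 2!/s^3 = 2/s^3.
By the first shifting theorem, multiplying by e^(-4t) replaces s with s + 4.

G(s) = 2/(s + 4)^3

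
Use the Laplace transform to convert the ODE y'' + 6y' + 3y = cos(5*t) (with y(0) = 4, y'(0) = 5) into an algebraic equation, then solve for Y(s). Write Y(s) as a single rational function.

Take the Laplace transform of both sides.
Using L{y''} = s^2 Y - s·y(0) - y'(0) and L{y'} = sY - y(0), with y(0) = 4, y'(0) = 5, the left side becomes (s^2 + 6*s + 3)Y - (4*s + 29).
The right side is L{cos(5*t)} = s/(s^2 + 25).
So (s^2 + 6*s + 3)Y = s/(s^2 + 25) + (4*s + 29).
Divide through and combine into a single rational function.

Y(s) = (4*s^3 + 29*s^2 + 101*s + 725)/(s^4 + 6*s^3 + 28*s^2 + 150*s + 75)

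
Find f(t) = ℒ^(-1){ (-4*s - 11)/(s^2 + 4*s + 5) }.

Complete the square in the denominator: s^2 + 4*s + 5 = (s + 2)^2 + 1^2.
Split the numerator to match: -4*s - 11 = -4·(s + 2) - 3·1.
Invert each term: -4·(s + 2)/((s + 2)^2 + 1) ↔ -4e^(-2t)cos(t); -3·1/((s + 2)^2 + 1) ↔ -3e^(-2t)sin(t).

f(t) = -3*exp(-2*t)*sin(t) - 4*exp(-2*t)*cos(t)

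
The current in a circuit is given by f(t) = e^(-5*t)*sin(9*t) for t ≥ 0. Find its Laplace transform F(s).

L{sin(9t)} = 9/(s^2 + 81).
By the first shifting theorem, multiplying by e^(-5t) replaces s with s + 5.

F(s) = 9/((s + 5)^2 + 81)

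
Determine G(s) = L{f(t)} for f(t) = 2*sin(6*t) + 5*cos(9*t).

Apply the Laplace transform termwise.
(5)·[L{cos(9t)} = s/(s^2 + 81)]; (2)·[L{sin(6t)} = 6/(s^2 + 36)].

G(s) = 5*s/(s^2 + 81) + 12/(s^2 + 36)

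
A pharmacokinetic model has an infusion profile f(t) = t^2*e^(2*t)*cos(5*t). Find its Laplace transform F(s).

L{cos(5t)} = s/(s^2 + 25).
Multiplying by e^(2t) shifts s → s - 2, so L{e^(2*t)*cos(5*t)} = (s - 2)/((s - 2)^2 + 25).
Then apply L{t^2·g(t)} = (-1)^2 d^2/ds^2[G(s)] with G(s) = (s - 2)/((s - 2)^2 + 25):
differentiating 2 times and applying the sign gives 2*(s - 2)*(s^2 - 4*s - 71)/(s^2 - 4*s + 29)^3.

F(s) = 2*(s - 2)*(s^2 - 4*s - 71)/(s^2 - 4*s + 29)^3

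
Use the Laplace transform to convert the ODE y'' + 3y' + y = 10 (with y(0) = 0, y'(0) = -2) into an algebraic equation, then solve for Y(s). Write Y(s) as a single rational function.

Apply the Laplace transform to the equation.
The derivative rules (L{y''} = s^2 Y - s·y(0) - y'(0) and L{y'} = sY - y(0), with y(0) = 0, y'(0) = -2) turn the left side into (s^2 + 3*s + 1)Y - (-2).
The right side is L{10} = 10/s.
So (s^2 + 3*s + 1)Y = 10/s + (-2).
Divide through and combine into a single rational function.

Y(s) = (-2*s + 10)/(s^3 + 3*s^2 + s)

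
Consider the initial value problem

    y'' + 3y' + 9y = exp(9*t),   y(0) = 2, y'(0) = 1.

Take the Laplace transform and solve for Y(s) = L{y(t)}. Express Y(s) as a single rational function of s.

Y(s) = (2*s^2 - 11*s - 62)/(s^3 - 6*s^2 - 18*s - 81)

Laplace-transform each side.
The derivative rules (L{y''} = s^2 Y - s·y(0) - y'(0) and L{y'} = sY - y(0), with y(0) = 2, y'(0) = 1) turn the left side into (s^2 + 3*s + 9)Y - (2*s + 7).
The right side is L{exp(9*t)} = 1/(s - 9).
So (s^2 + 3*s + 9)Y = 1/(s - 9) + (2*s + 7).
Divide through and combine into a single rational function.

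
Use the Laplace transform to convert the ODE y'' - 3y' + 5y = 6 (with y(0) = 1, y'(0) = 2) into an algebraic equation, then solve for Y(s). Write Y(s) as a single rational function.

Apply the Laplace transform to the equation.
The derivative rules (L{y''} = s^2 Y - s·y(0) - y'(0) and L{y'} = sY - y(0), with y(0) = 1, y'(0) = 2) turn the left side into (s^2 - 3*s + 5)Y - (s - 1).
The right side is L{6} = 6/s.
So (s^2 - 3*s + 5)Y = 6/s + (s - 1).
Isolate Y and clear denominators.

Y(s) = (s^2 - s + 6)/(s^3 - 3*s^2 + 5*s)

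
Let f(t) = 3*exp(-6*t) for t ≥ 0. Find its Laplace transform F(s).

L{3} = 3/s.
By the first shifting theorem, multiplying by e^(-6t) replaces s with s + 6.

F(s) = 3/(s + 6)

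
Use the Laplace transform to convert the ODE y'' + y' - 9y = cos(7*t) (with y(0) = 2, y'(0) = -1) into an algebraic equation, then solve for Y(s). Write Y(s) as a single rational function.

Transform both sides with L{·}.
Using L{y''} = s^2 Y - s·y(0) - y'(0) and L{y'} = sY - y(0), with y(0) = 2, y'(0) = -1, the left side becomes (s^2 + s - 9)Y - (2*s + 1).
The right side is L{cos(7*t)} = s/(s^2 + 49).
So (s^2 + s - 9)Y = s/(s^2 + 49) + (2*s + 1).
Solve for Y(s) and write it as one ratio of polynomials.

Y(s) = (2*s^3 + s^2 + 99*s + 49)/(s^4 + s^3 + 40*s^2 + 49*s - 441)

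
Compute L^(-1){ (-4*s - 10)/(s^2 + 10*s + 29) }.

5*exp(-5*t)*sin(2*t) - 4*exp(-5*t)*cos(2*t)

Complete the square in the denominator: s^2 + 10*s + 29 = (s + 5)^2 + 2^2.
Split the numerator to match: -4*s - 10 = -4·(s + 5) + 5·2.
Invert each term: -4·(s + 5)/((s + 5)^2 + 4) ↔ -4e^(-5t)cos(2t); 5·2/((s + 5)^2 + 4) ↔ 5e^(-5t)sin(2t).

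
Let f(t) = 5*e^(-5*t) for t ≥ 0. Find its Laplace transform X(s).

L{5} = 5/s.
By the first shifting theorem, multiplying by e^(-5t) replaces s with s + 5.

X(s) = 5/(s + 5)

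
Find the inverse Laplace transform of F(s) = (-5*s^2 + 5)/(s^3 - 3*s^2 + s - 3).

-4*exp(3*t) - 3*sin(t) - cos(t)

Factor the denominator: s^3 - 3*s^2 + s - 3 = (s - 3)*(s^2 + 1).
Partial fraction decomposition gives [-4/(s - 3)] + [-s/(s^2 + 1)] + [-3/(s^2 + 1)].
Invert each term: -4/(s - 3) ↔ -4e^(3t); -1·s/(s^2 + 1) ↔ -cos(t); -3·1/(s^2 + 1) ↔ -3sin(t).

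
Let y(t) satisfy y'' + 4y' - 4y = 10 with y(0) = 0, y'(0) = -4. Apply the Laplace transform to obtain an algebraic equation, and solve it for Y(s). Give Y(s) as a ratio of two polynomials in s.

Apply the Laplace transform to the equation.
Using L{y''} = s^2 Y - s·y(0) - y'(0) and L{y'} = sY - y(0), with y(0) = 0, y'(0) = -4, the left side becomes (s^2 + 4*s - 4)Y - (-4).
The right side is L{10} = 10/s.
So (s^2 + 4*s - 4)Y = 10/s + (-4).
Isolate Y and clear denominators.

Y(s) = (-4*s + 10)/(s^3 + 4*s^2 - 4*s)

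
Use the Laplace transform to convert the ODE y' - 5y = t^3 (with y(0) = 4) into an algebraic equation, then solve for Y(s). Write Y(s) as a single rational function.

Y(s) = (4*s^4 + 6)/(s^5 - 5*s^4)

Transform both sides with L{·}.
With L{y'} = sY - y(0) = sY - 4: the LHS transforms to (s - 5)Y - (4).
The right side is L{t^3} = 6/s^4.
So (s - 5)Y = 6/s^4 + (4).
Isolate Y and clear denominators.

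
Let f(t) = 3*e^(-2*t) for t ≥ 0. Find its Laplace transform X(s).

X(s) = 3/(s + 2)

L{3} = 3/s.
By the first shifting theorem, multiplying by e^(-2t) replaces s with s + 2.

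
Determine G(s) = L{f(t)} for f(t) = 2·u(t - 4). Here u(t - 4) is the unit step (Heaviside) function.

G(s) = 2*exp(-4*s)/s

By the second shifting theorem, L{u(t - c)·g(t - c)} = e^(-cs)·H(s) with c = 4 and H(s) = L{g(t)}.
L{2} = 2/s.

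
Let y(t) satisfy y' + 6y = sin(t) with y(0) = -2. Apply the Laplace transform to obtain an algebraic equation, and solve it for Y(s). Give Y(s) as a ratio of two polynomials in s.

Transform both sides with L{·}.
Using L{y'} = sY - y(0) = sY - (-2), the left side becomes (s + 6)Y - (-2).
The right side is L{sin(t)} = 1/(s^2 + 1).
So (s + 6)Y = 1/(s^2 + 1) + (-2).
Solve for Y(s) and write it as one ratio of polynomials.

Y(s) = (-2*s^2 - 1)/(s^3 + 6*s^2 + s + 6)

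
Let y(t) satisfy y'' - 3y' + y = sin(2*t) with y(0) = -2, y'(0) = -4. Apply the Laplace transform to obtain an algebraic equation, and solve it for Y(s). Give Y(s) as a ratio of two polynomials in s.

Apply the Laplace transform to the equation.
The derivative rules (L{y''} = s^2 Y - s·y(0) - y'(0) and L{y'} = sY - y(0), with y(0) = -2, y'(0) = -4) turn the left side into (s^2 - 3*s + 1)Y - (-2*s + 2).
The right side is L{sin(2*t)} = 2/(s^2 + 4).
So (s^2 - 3*s + 1)Y = 2/(s^2 + 4) + (-2*s + 2).
Solve for Y(s) and write it as one ratio of polynomials.

Y(s) = (-2*s^3 + 2*s^2 - 8*s + 10)/(s^4 - 3*s^3 + 5*s^2 - 12*s + 4)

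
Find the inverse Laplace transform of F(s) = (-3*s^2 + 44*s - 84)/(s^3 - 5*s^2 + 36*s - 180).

Factor the denominator: s^3 - 5*s^2 + 36*s - 180 = (s - 5)*(s^2 + 36).
Partial fraction decomposition gives [1/(s - 5)] + [-4*s/(s^2 + 36)] + [24/(s^2 + 36)].
Invert each term: 1/(s - 5) ↔ e^(5t); -4·s/(s^2 + 36) ↔ -4cos(6t); 4·6/(s^2 + 36) ↔ 4sin(6t).

exp(5*t) + 4*sin(6*t) - 4*cos(6*t)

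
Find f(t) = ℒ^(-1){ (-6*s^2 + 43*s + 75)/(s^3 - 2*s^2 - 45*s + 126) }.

Factor the denominator: s^3 - 2*s^2 - 45*s + 126 = (s - 6)*(s - 3)*(s + 7).
Partial fraction decomposition gives [3/(s - 6)] + [-4/(s + 7)] + [-5/(s - 3)].
Invert each term: 3/(s - 6) ↔ 3e^(6t); -4/(s + 7) ↔ -4e^(-7t); -5/(s - 3) ↔ -5e^(3t).

f(t) = 3*exp(6*t) - 5*exp(3*t) - 4*exp(-7*t)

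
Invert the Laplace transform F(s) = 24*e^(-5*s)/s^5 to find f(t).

The factor e^(-5s) signals a time shift by c = 5 (second shifting theorem).
L{t^4} = 4!/s^5 = 24/s^5, so L^-1{24/s^5} = t^4.
Hence the inverse is u(t - 5) times that function evaluated at t - 5.

f(t) = Heaviside(t - 5)*((t - 5)^4)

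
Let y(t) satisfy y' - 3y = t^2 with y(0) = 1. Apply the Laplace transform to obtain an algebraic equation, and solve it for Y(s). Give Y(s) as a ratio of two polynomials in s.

Apply the Laplace transform to the equation.
With L{y'} = sY - y(0) = sY - 1: the LHS transforms to (s - 3)Y - (1).
The right side is L{t^2} = 2/s^3.
So (s - 3)Y = 2/s^3 + (1).
Isolate Y and clear denominators.

Y(s) = (s^3 + 2)/(s^4 - 3*s^3)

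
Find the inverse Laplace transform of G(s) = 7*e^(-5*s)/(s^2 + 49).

Heaviside(t - 5)*(sin(7*t - 35))

The factor e^(-5s) signals a time shift by c = 5 (second shifting theorem).
L{sin(7t)} = 7/(s^2 + 49), so L^-1{7/(s^2 + 49)} = sin(7*t).
Hence the inverse is u(t - 5) times that function evaluated at t - 5.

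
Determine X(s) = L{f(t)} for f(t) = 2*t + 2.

X(s) = 2/s + 2/s^2

Apply the Laplace transform termwise.
L{2} = 2/s; (2)·[L{t} = 1!/s^2 = 1/s^2].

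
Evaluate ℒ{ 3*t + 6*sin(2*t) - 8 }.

Apply the Laplace transform termwise.
(6)·[L{sin(2t)} = 2/(s^2 + 4)]; L{-8} = -8/s; (3)·[L{t} = 1!/s^2 = 1/s^2].

12/(s^2 + 4) - 8/s + 3/s^2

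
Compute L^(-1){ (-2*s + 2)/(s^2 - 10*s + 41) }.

-2*exp(5*t)*sin(4*t) - 2*exp(5*t)*cos(4*t)

Complete the square in the denominator: s^2 - 10*s + 41 = (s - 5)^2 + 4^2.
Split the numerator to match: -2*s + 2 = -2·(s - 5) - 2·4.
Invert each term: -2·(s - 5)/((s - 5)^2 + 16) ↔ -2e^(5t)cos(4t); -2·4/((s - 5)^2 + 16) ↔ -2e^(5t)sin(4t).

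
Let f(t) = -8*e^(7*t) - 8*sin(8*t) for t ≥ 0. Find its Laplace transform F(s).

F(s) = -64/(s^2 + 64) - 8/(s - 7)

Apply the Laplace transform termwise.
(-8)·[L{e^(7t)} = 1/(s - 7)]; (-8)·[L{sin(8t)} = 8/(s^2 + 64)].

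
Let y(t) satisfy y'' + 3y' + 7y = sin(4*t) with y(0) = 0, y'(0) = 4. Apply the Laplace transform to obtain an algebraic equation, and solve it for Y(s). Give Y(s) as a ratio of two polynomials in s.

Take the Laplace transform of both sides.
With L{y''} = s^2 Y - s·y(0) - y'(0) and L{y'} = sY - y(0), with y(0) = 0, y'(0) = 4: the LHS transforms to (s^2 + 3*s + 7)Y - (4).
The right side is L{sin(4*t)} = 4/(s^2 + 16).
So (s^2 + 3*s + 7)Y = 4/(s^2 + 16) + (4).
Divide through and combine into a single rational function.

Y(s) = (4*s^2 + 68)/(s^4 + 3*s^3 + 23*s^2 + 48*s + 112)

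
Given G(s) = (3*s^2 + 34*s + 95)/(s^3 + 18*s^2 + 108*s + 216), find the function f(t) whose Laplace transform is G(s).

f(t) = -t^2*exp(-6*t)/2 - 2*t*exp(-6*t) + 3*exp(-6*t)

Factor the denominator: s^3 + 18*s^2 + 108*s + 216 = (s + 6)^3.
Partial fraction decomposition gives [3/(s + 6)] + [-2/(s + 6)^2] + [-1/(s + 6)^3].
Invert each term: 3/(s + 6) ↔ 3e^(-6t); -2/(s + 6)^2 ↔ -2t·e^(-6t); -1/(s + 6)^3 ↔ (-1/2)t^2·e^(-6t).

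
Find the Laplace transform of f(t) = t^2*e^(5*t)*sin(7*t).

14*(3*s^2 - 30*s + 26)/(s^2 - 10*s + 74)^3

L{sin(7t)} = 7/(s^2 + 49).
Multiplying by e^(5t) shifts s → s - 5, so L{e^(5*t)*sin(7*t)} = 7/((s - 5)^2 + 49).
Then apply L{t^2·g(t)} = (-1)^2 d^2/ds^2[G(s)] with G(s) = 7/((s - 5)^2 + 49):
differentiating 2 times and applying the sign gives 14*(3*s^2 - 30*s + 26)/(s^2 - 10*s + 74)^3.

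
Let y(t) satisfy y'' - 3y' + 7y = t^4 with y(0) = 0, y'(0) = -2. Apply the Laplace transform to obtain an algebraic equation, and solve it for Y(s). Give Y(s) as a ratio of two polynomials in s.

Laplace-transform each side.
Using L{y''} = s^2 Y - s·y(0) - y'(0) and L{y'} = sY - y(0), with y(0) = 0, y'(0) = -2, the left side becomes (s^2 - 3*s + 7)Y - (-2).
The right side is L{t^4} = 24/s^5.
So (s^2 - 3*s + 7)Y = 24/s^5 + (-2).
Isolate Y and clear denominators.

Y(s) = (-2*s^5 + 24)/(s^7 - 3*s^6 + 7*s^5)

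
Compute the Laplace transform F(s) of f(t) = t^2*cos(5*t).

F(s) = 2*s*(s^2 - 75)/(s^2 + 25)^3

L{cos(5t)} = s/(s^2 + 25).
Then apply L{t^2·g(t)} = (-1)^2 d^2/ds^2[G(s)] with G(s) = s/(s^2 + 25):
differentiating 2 times and applying the sign gives 2*s*(s^2 - 75)/(s^2 + 25)^3.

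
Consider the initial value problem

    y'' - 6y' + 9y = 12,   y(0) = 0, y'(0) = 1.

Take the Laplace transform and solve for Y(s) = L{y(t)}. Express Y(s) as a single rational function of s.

Y(s) = (s + 12)/(s^3 - 6*s^2 + 9*s)

Transform both sides with L{·}.
With L{y''} = s^2 Y - s·y(0) - y'(0) and L{y'} = sY - y(0), with y(0) = 0, y'(0) = 1: the LHS transforms to (s^2 - 6*s + 9)Y - (1).
The right side is L{12} = 12/s.
So (s^2 - 6*s + 9)Y = 12/s + (1).
Isolate Y and clear denominators.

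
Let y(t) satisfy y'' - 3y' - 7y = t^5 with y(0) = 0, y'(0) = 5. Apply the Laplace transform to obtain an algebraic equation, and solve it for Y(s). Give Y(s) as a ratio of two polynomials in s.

Y(s) = (5*s^6 + 120)/(s^8 - 3*s^7 - 7*s^6)

Transform both sides with L{·}.
The derivative rules (L{y''} = s^2 Y - s·y(0) - y'(0) and L{y'} = sY - y(0), with y(0) = 0, y'(0) = 5) turn the left side into (s^2 - 3*s - 7)Y - (5).
The right side is L{t^5} = 120/s^6.
So (s^2 - 3*s - 7)Y = 120/s^6 + (5).
Solve for Y(s) and write it as one ratio of polynomials.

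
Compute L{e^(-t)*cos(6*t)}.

L{cos(6t)} = s/(s^2 + 36).
By the first shifting theorem, multiplying by e^(-t) replaces s with s + 1.

(s + 1)/((s + 1)^2 + 36)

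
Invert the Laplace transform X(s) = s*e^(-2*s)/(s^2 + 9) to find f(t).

f(t) = Heaviside(t - 2)*(cos(3*t - 6))

The factor e^(-2s) signals a time shift by c = 2 (second shifting theorem).
L{cos(3t)} = s/(s^2 + 9), so L^-1{s/(s^2 + 9)} = cos(3*t).
Hence the inverse is u(t - 2) times that function evaluated at t - 2.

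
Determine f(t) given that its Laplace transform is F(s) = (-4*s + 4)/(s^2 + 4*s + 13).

f(t) = 4*exp(-2*t)*sin(3*t) - 4*exp(-2*t)*cos(3*t)

Complete the square in the denominator: s^2 + 4*s + 13 = (s + 2)^2 + 3^2.
Split the numerator to match: -4*s + 4 = -4·(s + 2) + 4·3.
Invert each term: -4·(s + 2)/((s + 2)^2 + 9) ↔ -4e^(-2t)cos(3t); 4·3/((s + 2)^2 + 9) ↔ 4e^(-2t)sin(3t).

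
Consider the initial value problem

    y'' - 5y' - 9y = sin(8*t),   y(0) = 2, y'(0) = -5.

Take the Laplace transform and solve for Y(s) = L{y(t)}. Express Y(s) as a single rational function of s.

Y(s) = (2*s^3 - 15*s^2 + 128*s - 952)/(s^4 - 5*s^3 + 55*s^2 - 320*s - 576)

Take the Laplace transform of both sides.
The derivative rules (L{y''} = s^2 Y - s·y(0) - y'(0) and L{y'} = sY - y(0), with y(0) = 2, y'(0) = -5) turn the left side into (s^2 - 5*s - 9)Y - (2*s - 15).
The right side is L{sin(8*t)} = 8/(s^2 + 64).
So (s^2 - 5*s - 9)Y = 8/(s^2 + 64) + (2*s - 15).
Divide through and combine into a single rational function.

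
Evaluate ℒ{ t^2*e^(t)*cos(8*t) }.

L{cos(8t)} = s/(s^2 + 64).
Multiplying by e^(t) shifts s → s - 1, so L{e^(t)*cos(8*t)} = (s - 1)/((s - 1)^2 + 64).
Then apply L{t^2·g(t)} = (-1)^2 d^2/ds^2[H(s)] with H(s) = (s - 1)/((s - 1)^2 + 64):
differentiating 2 times and applying the sign gives 2*(s - 1)*(s^2 - 2*s - 191)/(s^2 - 2*s + 65)^3.

2*(s - 1)*(s^2 - 2*s - 191)/(s^2 - 2*s + 65)^3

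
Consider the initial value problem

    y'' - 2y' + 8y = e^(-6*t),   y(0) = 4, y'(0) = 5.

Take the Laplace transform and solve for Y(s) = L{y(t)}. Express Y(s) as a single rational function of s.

Y(s) = (4*s^2 + 21*s - 17)/(s^3 + 4*s^2 - 4*s + 48)

Laplace-transform each side.
Using L{y''} = s^2 Y - s·y(0) - y'(0) and L{y'} = sY - y(0), with y(0) = 4, y'(0) = 5, the left side becomes (s^2 - 2*s + 8)Y - (4*s - 3).
The right side is L{e^(-6*t)} = 1/(s + 6).
So (s^2 - 2*s + 8)Y = 1/(s + 6) + (4*s - 3).
Isolate Y and clear denominators.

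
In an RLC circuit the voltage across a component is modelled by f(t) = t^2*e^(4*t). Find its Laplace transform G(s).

G(s) = 2/(s - 4)^3

L{e^(4t)} = 1/(s - 4).
Then apply L{t^2·g(t)} = (-1)^2 d^2/ds^2[H(s)] with H(s) = 1/(s - 4):
differentiating 2 times and applying the sign gives 2/(s - 4)^3.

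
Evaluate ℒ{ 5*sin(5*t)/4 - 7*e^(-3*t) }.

25/(4*(s^2 + 25)) - 7/(s + 3)

The transform is linear, so treat each term independently.
(5/4)·[L{sin(5t)} = 5/(s^2 + 25)]; (-7)·[L{e^(-3t)} = 1/(s + 3)].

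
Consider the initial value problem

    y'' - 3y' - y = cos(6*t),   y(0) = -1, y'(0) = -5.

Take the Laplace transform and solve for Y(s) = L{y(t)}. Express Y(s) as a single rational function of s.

Take the Laplace transform of both sides.
The derivative rules (L{y''} = s^2 Y - s·y(0) - y'(0) and L{y'} = sY - y(0), with y(0) = -1, y'(0) = -5) turn the left side into (s^2 - 3*s - 1)Y - (-s - 2).
The right side is L{cos(6*t)} = s/(s^2 + 36).
So (s^2 - 3*s - 1)Y = s/(s^2 + 36) + (-s - 2).
Divide through and combine into a single rational function.

Y(s) = (-s^3 - 2*s^2 - 35*s - 72)/(s^4 - 3*s^3 + 35*s^2 - 108*s - 36)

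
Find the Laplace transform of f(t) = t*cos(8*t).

L{cos(8t)} = s/(s^2 + 64).
Then apply L{t·g(t)} = -d/ds[G(s)] with G(s) = s/(s^2 + 64):
differentiating 1 time and applying the sign gives (s - 8)*(s + 8)/(s^2 + 64)^2.

(s - 8)*(s + 8)/(s^2 + 64)^2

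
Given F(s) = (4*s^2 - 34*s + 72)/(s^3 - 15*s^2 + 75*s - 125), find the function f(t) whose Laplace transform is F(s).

f(t) = t^2*exp(5*t) + 6*t*exp(5*t) + 4*exp(5*t)

Factor the denominator: s^3 - 15*s^2 + 75*s - 125 = (s - 5)^3.
Partial fraction decomposition gives [4/(s - 5)] + [6/(s - 5)^2] + [2/(s - 5)^3].
Invert each term: 4/(s - 5) ↔ 4e^(5t); 6/(s - 5)^2 ↔ 6t·e^(5t); 2/(s - 5)^3 ↔ (1)t^2·e^(5t).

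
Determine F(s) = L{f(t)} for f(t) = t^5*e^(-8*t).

F(s) = 120/(s + 8)^6

L{t^5} = 5!/s^6 = 120/s^6.
By the first shifting theorem, multiplying by e^(-8t) replaces s with s + 8.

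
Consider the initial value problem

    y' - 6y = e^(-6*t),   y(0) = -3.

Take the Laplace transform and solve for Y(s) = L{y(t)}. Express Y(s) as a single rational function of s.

Apply the Laplace transform to the equation.
Using L{y'} = sY - y(0) = sY - (-3), the left side becomes (s - 6)Y - (-3).
The right side is L{e^(-6*t)} = 1/(s + 6).
So (s - 6)Y = 1/(s + 6) + (-3).
Isolate Y and clear denominators.

Y(s) = (-3*s - 17)/(s^2 - 36)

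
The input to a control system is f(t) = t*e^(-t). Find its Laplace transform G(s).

L{e^(-t)} = 1/(s + 1).
Then apply L{t·g(t)} = -d/ds[H(s)] with H(s) = 1/(s + 1):
differentiating 1 time and applying the sign gives (s + 1)^(-2).

G(s) = (s + 1)^(-2)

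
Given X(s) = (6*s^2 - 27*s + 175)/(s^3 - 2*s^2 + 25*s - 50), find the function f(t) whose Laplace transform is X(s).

f(t) = 5*exp(2*t) - 5*sin(5*t) + cos(5*t)

Factor the denominator: s^3 - 2*s^2 + 25*s - 50 = (s - 2)*(s^2 + 25).
Partial fraction decomposition gives [5/(s - 2)] + [s/(s^2 + 25)] + [-25/(s^2 + 25)].
Invert each term: 5/(s - 2) ↔ 5e^(2t); 1·s/(s^2 + 25) ↔ cos(5t); -5·5/(s^2 + 25) ↔ -5sin(5t).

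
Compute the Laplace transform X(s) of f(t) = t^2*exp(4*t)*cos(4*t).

X(s) = 2*(s - 4)*(s^2 - 8*s - 32)/(s^2 - 8*s + 32)^3

L{cos(4t)} = s/(s^2 + 16).
Multiplying by e^(4t) shifts s → s - 4, so L{exp(4*t)*cos(4*t)} = (s - 4)/((s - 4)^2 + 16).
Then apply L{t^2·g(t)} = (-1)^2 d^2/ds^2[G(s)] with G(s) = (s - 4)/((s - 4)^2 + 16):
differentiating 2 times and applying the sign gives 2*(s - 4)*(s^2 - 8*s - 32)/(s^2 - 8*s + 32)^3.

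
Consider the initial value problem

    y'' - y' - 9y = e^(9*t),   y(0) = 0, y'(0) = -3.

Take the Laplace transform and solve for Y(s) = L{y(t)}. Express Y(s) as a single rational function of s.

Y(s) = (-3*s + 28)/(s^3 - 10*s^2 + 81)

Take the Laplace transform of both sides.
The derivative rules (L{y''} = s^2 Y - s·y(0) - y'(0) and L{y'} = sY - y(0), with y(0) = 0, y'(0) = -3) turn the left side into (s^2 - s - 9)Y - (-3).
The right side is L{e^(9*t)} = 1/(s - 9).
So (s^2 - s - 9)Y = 1/(s - 9) + (-3).
Divide through and combine into a single rational function.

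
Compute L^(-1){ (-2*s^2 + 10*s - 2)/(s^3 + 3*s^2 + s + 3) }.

sin(t) + 3*cos(t) - 5*exp(-3*t)

Factor the denominator: s^3 + 3*s^2 + s + 3 = (s + 3)*(s^2 + 1).
Partial fraction decomposition gives [-5/(s + 3)] + [3*s/(s^2 + 1)] + [1/(s^2 + 1)].
Invert each term: -5/(s + 3) ↔ -5e^(-3t); 3·s/(s^2 + 1) ↔ 3cos(t); 1·1/(s^2 + 1) ↔ sin(t).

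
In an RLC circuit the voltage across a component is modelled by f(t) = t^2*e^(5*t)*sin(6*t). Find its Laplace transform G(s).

L{sin(6t)} = 6/(s^2 + 36).
Multiplying by e^(5t) shifts s → s - 5, so L{e^(5*t)*sin(6*t)} = 6/((s - 5)^2 + 36).
Then apply L{t^2·g(t)} = (-1)^2 d^2/ds^2[H(s)] with H(s) = 6/((s - 5)^2 + 36):
differentiating 2 times and applying the sign gives 36*(s^2 - 10*s + 13)/(s^2 - 10*s + 61)^3.

G(s) = 36*(s^2 - 10*s + 13)/(s^2 - 10*s + 61)^3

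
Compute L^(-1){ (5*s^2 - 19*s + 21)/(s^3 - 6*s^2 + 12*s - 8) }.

3*t^2*exp(2*t)/2 + t*exp(2*t) + 5*exp(2*t)

Factor the denominator: s^3 - 6*s^2 + 12*s - 8 = (s - 2)^3.
Partial fraction decomposition gives [5/(s - 2)] + [(s - 2)^(-2)] + [3/(s - 2)^3].
Invert each term: 5/(s - 2) ↔ 5e^(2t); 1/(s - 2)^2 ↔ t·e^(2t); 3/(s - 2)^3 ↔ (3/2)t^2·e^(2t).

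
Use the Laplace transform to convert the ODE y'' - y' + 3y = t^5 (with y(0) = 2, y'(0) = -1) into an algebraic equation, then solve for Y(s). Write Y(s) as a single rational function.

Laplace-transform each side.
With L{y''} = s^2 Y - s·y(0) - y'(0) and L{y'} = sY - y(0), with y(0) = 2, y'(0) = -1: the LHS transforms to (s^2 - s + 3)Y - (2*s - 3).
The right side is L{t^5} = 120/s^6.
So (s^2 - s + 3)Y = 120/s^6 + (2*s - 3).
Divide through and combine into a single rational function.

Y(s) = (2*s^7 - 3*s^6 + 120)/(s^8 - s^7 + 3*s^6)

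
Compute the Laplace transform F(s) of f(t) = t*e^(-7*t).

L{e^(-7t)} = 1/(s + 7).
Then apply L{t·g(t)} = -d/ds[G(s)] with G(s) = 1/(s + 7):
differentiating 1 time and applying the sign gives (s + 7)^(-2).

F(s) = (s + 7)^(-2)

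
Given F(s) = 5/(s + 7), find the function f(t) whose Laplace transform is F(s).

f(t) = 5*exp(-7*t)

Since L{e^(-7t)} = 1/(s + 7), the inverse is e^(-7*t), scaled by 5.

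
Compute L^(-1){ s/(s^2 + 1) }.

cos(t)

Since L{cos(t)} = s/(s^2 + 1), the inverse is cos(t).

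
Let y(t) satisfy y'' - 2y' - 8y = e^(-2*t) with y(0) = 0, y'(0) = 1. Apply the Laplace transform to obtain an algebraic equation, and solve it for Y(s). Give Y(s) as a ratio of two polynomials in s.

Y(s) = (s + 3)/(s^3 - 12*s - 16)

Transform both sides with L{·}.
The derivative rules (L{y''} = s^2 Y - s·y(0) - y'(0) and L{y'} = sY - y(0), with y(0) = 0, y'(0) = 1) turn the left side into (s^2 - 2*s - 8)Y - (1).
The right side is L{e^(-2*t)} = 1/(s + 2).
So (s^2 - 2*s - 8)Y = 1/(s + 2) + (1).
Isolate Y and clear denominators.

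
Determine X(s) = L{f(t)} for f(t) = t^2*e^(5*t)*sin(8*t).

X(s) = 16*(3*s^2 - 30*s + 11)/(s^2 - 10*s + 89)^3

L{sin(8t)} = 8/(s^2 + 64).
Multiplying by e^(5t) shifts s → s - 5, so L{e^(5*t)*sin(8*t)} = 8/((s - 5)^2 + 64).
Then apply L{t^2·g(t)} = (-1)^2 d^2/ds^2[G(s)] with G(s) = 8/((s - 5)^2 + 64):
differentiating 2 times and applying the sign gives 16*(3*s^2 - 30*s + 11)/(s^2 - 10*s + 89)^3.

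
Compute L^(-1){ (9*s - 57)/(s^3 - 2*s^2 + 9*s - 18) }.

Factor the denominator: s^3 - 2*s^2 + 9*s - 18 = (s - 2)*(s^2 + 9).
Partial fraction decomposition gives [-3/(s - 2)] + [3*s/(s^2 + 9)] + [15/(s^2 + 9)].
Invert each term: -3/(s - 2) ↔ -3e^(2t); 3·s/(s^2 + 9) ↔ 3cos(3t); 5·3/(s^2 + 9) ↔ 5sin(3t).

-3*exp(2*t) + 5*sin(3*t) + 3*cos(3*t)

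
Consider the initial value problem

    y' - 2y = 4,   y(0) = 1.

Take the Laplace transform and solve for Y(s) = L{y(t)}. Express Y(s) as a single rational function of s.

Y(s) = (s + 4)/(s^2 - 2*s)

Transform both sides with L{·}.
With L{y'} = sY - y(0) = sY - 1: the LHS transforms to (s - 2)Y - (1).
The right side is L{4} = 4/s.
So (s - 2)Y = 4/s + (1).
Divide through and combine into a single rational function.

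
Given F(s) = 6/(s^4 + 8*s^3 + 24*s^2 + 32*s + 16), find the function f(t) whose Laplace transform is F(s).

f(t) = t^3*exp(-2*t)

Rewrite the denominator: s^4 + 8*s^3 + 24*s^2 + 32*s + 16 = (s + 2)^4.
The form in (s + 2) signals a first-shifting-theorem factor e^(-2t).
Since L{t^3} = 3!/s^4 = 6/s^4, the inverse is t^3*e^(-2*t).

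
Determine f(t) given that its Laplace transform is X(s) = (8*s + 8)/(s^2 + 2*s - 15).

Factor the denominator: s^2 + 2*s - 15 = (s - 3)*(s + 5).
Partial fraction decomposition gives [4/(s - 3)] + [4/(s + 5)].
Invert each term: 4/(s - 3) ↔ 4e^(3t); 4/(s + 5) ↔ 4e^(-5t).

f(t) = 4*exp(3*t) + 4*exp(-5*t)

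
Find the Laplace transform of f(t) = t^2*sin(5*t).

L{sin(5t)} = 5/(s^2 + 25).
Then apply L{t^2·g(t)} = (-1)^2 d^2/ds^2[G(s)] with G(s) = 5/(s^2 + 25):
differentiating 2 times and applying the sign gives 10*(3*s^2 - 25)/(s^2 + 25)^3.

10*(3*s^2 - 25)/(s^2 + 25)^3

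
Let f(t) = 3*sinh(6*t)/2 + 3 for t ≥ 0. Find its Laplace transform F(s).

F(s) = 9/(s^2 - 36) + 3/s

The transform is linear, so treat each term independently.
(3/2)·[L{sinh(6t)} = 6/(s^2 - 36)]; L{3} = 3/s.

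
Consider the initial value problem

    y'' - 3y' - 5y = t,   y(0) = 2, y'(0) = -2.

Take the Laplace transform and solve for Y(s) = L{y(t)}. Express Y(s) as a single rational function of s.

Laplace-transform each side.
Using L{y''} = s^2 Y - s·y(0) - y'(0) and L{y'} = sY - y(0), with y(0) = 2, y'(0) = -2, the left side becomes (s^2 - 3*s - 5)Y - (2*s - 8).
The right side is L{t} = s^(-2).
So (s^2 - 3*s - 5)Y = s^(-2) + (2*s - 8).
Solve for Y(s) and write it as one ratio of polynomials.

Y(s) = (2*s^3 - 8*s^2 + 1)/(s^4 - 3*s^3 - 5*s^2)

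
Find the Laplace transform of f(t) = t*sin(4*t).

L{sin(4t)} = 4/(s^2 + 16).
Then apply L{t·g(t)} = -d/ds[G(s)] with G(s) = 4/(s^2 + 16):
differentiating 1 time and applying the sign gives 8*s/(s^2 + 16)^2.

8*s/(s^2 + 16)^2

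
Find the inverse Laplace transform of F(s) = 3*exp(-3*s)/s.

The factor e^(-3s) signals a time shift by c = 3 (second shifting theorem).
L{3} = 3/s, so L^-1{3/s} = 3.
Hence the inverse is u(t - 3) times that function evaluated at t - 3.

Heaviside(t - 3)*(3)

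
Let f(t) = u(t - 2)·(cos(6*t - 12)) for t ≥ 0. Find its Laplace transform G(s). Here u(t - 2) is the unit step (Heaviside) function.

G(s) = s*exp(-2*s)/(s^2 + 36)

By the second shifting theorem, L{u(t - c)·g(t - c)} = e^(-cs)·H(s) with c = 2 and H(s) = L{g(t)}.
L{cos(6t)} = s/(s^2 + 36).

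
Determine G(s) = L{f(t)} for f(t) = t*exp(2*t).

G(s) = (s - 2)^(-2)

L{e^(2t)} = 1/(s - 2).
Then apply L{t·g(t)} = -d/ds[H(s)] with H(s) = 1/(s - 2):
differentiating 1 time and applying the sign gives (s - 2)^(-2).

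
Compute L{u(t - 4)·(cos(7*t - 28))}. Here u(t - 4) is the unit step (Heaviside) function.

By the second shifting theorem, L{u(t - c)·g(t - c)} = e^(-cs)·G(s) with c = 4 and G(s) = L{g(t)}.
L{cos(7t)} = s/(s^2 + 49).

s*exp(-4*s)/(s^2 + 49)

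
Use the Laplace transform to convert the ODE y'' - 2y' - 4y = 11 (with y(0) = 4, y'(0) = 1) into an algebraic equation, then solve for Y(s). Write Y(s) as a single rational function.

Y(s) = (4*s^2 - 7*s + 11)/(s^3 - 2*s^2 - 4*s)

Laplace-transform each side.
Using L{y''} = s^2 Y - s·y(0) - y'(0) and L{y'} = sY - y(0), with y(0) = 4, y'(0) = 1, the left side becomes (s^2 - 2*s - 4)Y - (4*s - 7).
The right side is L{11} = 11/s.
So (s^2 - 2*s - 4)Y = 11/s + (4*s - 7).
Isolate Y and clear denominators.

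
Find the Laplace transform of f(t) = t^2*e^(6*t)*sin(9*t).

L{sin(9t)} = 9/(s^2 + 81).
Multiplying by e^(6t) shifts s → s - 6, so L{e^(6*t)*sin(9*t)} = 9/((s - 6)^2 + 81).
Then apply L{t^2·g(t)} = (-1)^2 d^2/ds^2[G(s)] with G(s) = 9/((s - 6)^2 + 81):
differentiating 2 times and applying the sign gives 54*(s^2 - 12*s + 9)/(s^2 - 12*s + 117)^3.

54*(s^2 - 12*s + 9)/(s^2 - 12*s + 117)^3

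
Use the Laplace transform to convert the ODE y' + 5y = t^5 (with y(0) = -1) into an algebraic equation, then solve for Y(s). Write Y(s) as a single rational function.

Y(s) = (-s^6 + 120)/(s^7 + 5*s^6)

Laplace-transform each side.
Using L{y'} = sY - y(0) = sY - (-1), the left side becomes (s + 5)Y - (-1).
The right side is L{t^5} = 120/s^6.
So (s + 5)Y = 120/s^6 + (-1).
Isolate Y and clear denominators.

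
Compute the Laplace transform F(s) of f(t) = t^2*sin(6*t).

L{sin(6t)} = 6/(s^2 + 36).
Then apply L{t^2·g(t)} = (-1)^2 d^2/ds^2[G(s)] with G(s) = 6/(s^2 + 36):
differentiating 2 times and applying the sign gives 36*(s^2 - 12)/(s^2 + 36)^3.

F(s) = 36*(s^2 - 12)/(s^2 + 36)^3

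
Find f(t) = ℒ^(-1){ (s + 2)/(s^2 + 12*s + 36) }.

Factor the denominator: s^2 + 12*s + 36 = (s + 6)^2.
Partial fraction decomposition gives [1/(s + 6)] + [-4/(s + 6)^2].
Invert each term: 1/(s + 6) ↔ e^(-6t); -4/(s + 6)^2 ↔ -4t·e^(-6t).

f(t) = -4*t*exp(-6*t) + exp(-6*t)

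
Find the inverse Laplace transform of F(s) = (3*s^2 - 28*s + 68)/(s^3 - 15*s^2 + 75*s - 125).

Factor the denominator: s^3 - 15*s^2 + 75*s - 125 = (s - 5)^3.
Partial fraction decomposition gives [3/(s - 5)] + [2/(s - 5)^2] + [3/(s - 5)^3].
Invert each term: 3/(s - 5) ↔ 3e^(5t); 2/(s - 5)^2 ↔ 2t·e^(5t); 3/(s - 5)^3 ↔ (3/2)t^2·e^(5t).

3*t^2*exp(5*t)/2 + 2*t*exp(5*t) + 3*exp(5*t)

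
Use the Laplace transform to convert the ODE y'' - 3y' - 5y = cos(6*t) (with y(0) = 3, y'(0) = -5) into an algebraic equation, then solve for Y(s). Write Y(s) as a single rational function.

Transform both sides with L{·}.
With L{y''} = s^2 Y - s·y(0) - y'(0) and L{y'} = sY - y(0), with y(0) = 3, y'(0) = -5: the LHS transforms to (s^2 - 3*s - 5)Y - (3*s - 14).
The right side is L{cos(6*t)} = s/(s^2 + 36).
So (s^2 - 3*s - 5)Y = s/(s^2 + 36) + (3*s - 14).
Solve for Y(s) and write it as one ratio of polynomials.

Y(s) = (3*s^3 - 14*s^2 + 109*s - 504)/(s^4 - 3*s^3 + 31*s^2 - 108*s - 180)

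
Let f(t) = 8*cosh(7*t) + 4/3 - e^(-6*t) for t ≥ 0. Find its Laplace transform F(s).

F(s) = 8*s/(s^2 - 49) - 1/(s + 6) + 4/(3*s)

The transform is linear, so treat each term independently.
L{4/3} = (4/3)/s; (-1)·[L{e^(-6t)} = 1/(s + 6)]; (8)·[L{cosh(7t)} = s/(s^2 - 49)].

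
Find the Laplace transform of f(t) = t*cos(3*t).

L{cos(3t)} = s/(s^2 + 9).
Then apply L{t·g(t)} = -d/ds[G(s)] with G(s) = s/(s^2 + 9):
differentiating 1 time and applying the sign gives (s - 3)*(s + 3)/(s^2 + 9)^2.

(s - 3)*(s + 3)/(s^2 + 9)^2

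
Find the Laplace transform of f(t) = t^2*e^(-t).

2/(s + 1)^3

L{e^(-t)} = 1/(s + 1).
Then apply L{t^2·g(t)} = (-1)^2 d^2/ds^2[H(s)] with H(s) = 1/(s + 1):
differentiating 2 times and applying the sign gives 2/(s + 1)^3.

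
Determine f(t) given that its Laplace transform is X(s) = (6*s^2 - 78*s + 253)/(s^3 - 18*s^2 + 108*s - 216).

Factor the denominator: s^3 - 18*s^2 + 108*s - 216 = (s - 6)^3.
Partial fraction decomposition gives [6/(s - 6)] + [-6/(s - 6)^2] + [(s - 6)^(-3)].
Invert each term: 6/(s - 6) ↔ 6e^(6t); -6/(s - 6)^2 ↔ -6t·e^(6t); 1/(s - 6)^3 ↔ (1/2)t^2·e^(6t).

f(t) = t^2*exp(6*t)/2 - 6*t*exp(6*t) + 6*exp(6*t)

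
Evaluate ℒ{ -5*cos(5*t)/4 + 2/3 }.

By linearity of the Laplace transform, transform each term separately.
L{2/3} = (2/3)/s; (-5/4)·[L{cos(5t)} = s/(s^2 + 25)].

-5*s/(4*(s^2 + 25)) + 2/(3*s)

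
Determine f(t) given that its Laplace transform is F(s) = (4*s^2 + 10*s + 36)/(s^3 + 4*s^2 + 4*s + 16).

Factor the denominator: s^3 + 4*s^2 + 4*s + 16 = (s + 4)*(s^2 + 4).
Partial fraction decomposition gives [3/(s + 4)] + [s/(s^2 + 4)] + [6/(s^2 + 4)].
Invert each term: 3/(s + 4) ↔ 3e^(-4t); 1·s/(s^2 + 4) ↔ cos(2t); 3·2/(s^2 + 4) ↔ 3sin(2t).

f(t) = 3*sin(2*t) + cos(2*t) + 3*exp(-4*t)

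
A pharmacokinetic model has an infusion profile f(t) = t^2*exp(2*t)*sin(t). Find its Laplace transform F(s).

F(s) = 2*(3*s^2 - 12*s + 11)/(s^2 - 4*s + 5)^3

L{sin(t)} = 1/(s^2 + 1).
Multiplying by e^(2t) shifts s → s - 2, so L{exp(2*t)*sin(t)} = 1/((s - 2)^2 + 1).
Then apply L{t^2·g(t)} = (-1)^2 d^2/ds^2[G(s)] with G(s) = 1/((s - 2)^2 + 1):
differentiating 2 times and applying the sign gives 2*(3*s^2 - 12*s + 11)/(s^2 - 4*s + 5)^3.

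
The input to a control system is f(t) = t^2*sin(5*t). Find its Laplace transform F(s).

F(s) = 10*(3*s^2 - 25)/(s^2 + 25)^3

L{sin(5t)} = 5/(s^2 + 25).
Then apply L{t^2·g(t)} = (-1)^2 d^2/ds^2[G(s)] with G(s) = 5/(s^2 + 25):
differentiating 2 times and applying the sign gives 10*(3*s^2 - 25)/(s^2 + 25)^3.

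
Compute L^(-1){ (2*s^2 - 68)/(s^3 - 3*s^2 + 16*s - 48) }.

Factor the denominator: s^3 - 3*s^2 + 16*s - 48 = (s - 3)*(s^2 + 16).
Partial fraction decomposition gives [-2/(s - 3)] + [4*s/(s^2 + 16)] + [12/(s^2 + 16)].
Invert each term: -2/(s - 3) ↔ -2e^(3t); 4·s/(s^2 + 16) ↔ 4cos(4t); 3·4/(s^2 + 16) ↔ 3sin(4t).

-2*exp(3*t) + 3*sin(4*t) + 4*cos(4*t)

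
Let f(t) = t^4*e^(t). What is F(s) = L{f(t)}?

F(s) = 24/(s - 1)^5

L{t^4} = 4!/s^5 = 24/s^5.
By the first shifting theorem, multiplying by e^(t) replaces s with s - 1.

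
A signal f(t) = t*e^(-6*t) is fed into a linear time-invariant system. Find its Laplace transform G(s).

L{e^(-6t)} = 1/(s + 6).
Then apply L{t·g(t)} = -d/ds[H(s)] with H(s) = 1/(s + 6):
differentiating 1 time and applying the sign gives (s + 6)^(-2).

G(s) = (s + 6)^(-2)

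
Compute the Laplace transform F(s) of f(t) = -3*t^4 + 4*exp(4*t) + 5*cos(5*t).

F(s) = 5*s/(s^2 + 25) + 4/(s - 4) - 72/s^5

Apply the Laplace transform termwise.
(-3)·[L{t^4} = 4!/s^5 = 24/s^5]; (5)·[L{cos(5t)} = s/(s^2 + 25)]; (4)·[L{e^(4t)} = 1/(s - 4)].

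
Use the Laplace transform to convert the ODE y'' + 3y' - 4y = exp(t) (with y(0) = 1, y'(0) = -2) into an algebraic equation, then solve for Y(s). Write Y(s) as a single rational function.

Y(s) = s^2/(s^3 + 2*s^2 - 7*s + 4)

Transform both sides with L{·}.
The derivative rules (L{y''} = s^2 Y - s·y(0) - y'(0) and L{y'} = sY - y(0), with y(0) = 1, y'(0) = -2) turn the left side into (s^2 + 3*s - 4)Y - (s + 1).
The right side is L{exp(t)} = 1/(s - 1).
So (s^2 + 3*s - 4)Y = 1/(s - 1) + (s + 1).
Isolate Y and clear denominators.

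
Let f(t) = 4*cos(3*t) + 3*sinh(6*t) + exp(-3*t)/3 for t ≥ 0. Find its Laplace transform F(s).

Apply the Laplace transform termwise.
(4)·[L{cos(3t)} = s/(s^2 + 9)]; (1/3)·[L{e^(-3t)} = 1/(s + 3)]; (3)·[L{sinh(6t)} = 6/(s^2 - 36)].

F(s) = 4*s/(s^2 + 9) + 18/(s^2 - 36) + 1/(3*(s + 3))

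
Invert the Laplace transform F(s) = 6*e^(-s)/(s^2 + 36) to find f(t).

f(t) = Heaviside(t - 1)*(sin(6*t - 6))

The factor e^(-s) signals a time shift by c = 1 (second shifting theorem).
L{sin(6t)} = 6/(s^2 + 36), so L^-1{6/(s^2 + 36)} = sin(6*t).
Hence the inverse is u(t - 1) times that function evaluated at t - 1.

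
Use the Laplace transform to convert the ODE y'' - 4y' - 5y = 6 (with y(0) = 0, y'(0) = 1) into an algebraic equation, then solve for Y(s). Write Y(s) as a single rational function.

Transform both sides with L{·}.
With L{y''} = s^2 Y - s·y(0) - y'(0) and L{y'} = sY - y(0), with y(0) = 0, y'(0) = 1: the LHS transforms to (s^2 - 4*s - 5)Y - (1).
The right side is L{6} = 6/s.
So (s^2 - 4*s - 5)Y = 6/s + (1).
Solve for Y(s) and write it as one ratio of polynomials.

Y(s) = (s + 6)/(s^3 - 4*s^2 - 5*s)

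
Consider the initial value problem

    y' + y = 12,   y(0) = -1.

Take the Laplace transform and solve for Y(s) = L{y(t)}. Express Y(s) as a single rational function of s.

Take the Laplace transform of both sides.
The derivative rules (L{y'} = sY - y(0) = sY - (-1)) turn the left side into (s + 1)Y - (-1).
The right side is L{12} = 12/s.
So (s + 1)Y = 12/s + (-1).
Solve for Y(s) and write it as one ratio of polynomials.

Y(s) = (-s + 12)/(s^2 + s)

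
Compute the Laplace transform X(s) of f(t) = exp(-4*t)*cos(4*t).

X(s) = (s + 4)/((s + 4)^2 + 16)

L{cos(4t)} = s/(s^2 + 16).
By the first shifting theorem, multiplying by e^(-4t) replaces s with s + 4.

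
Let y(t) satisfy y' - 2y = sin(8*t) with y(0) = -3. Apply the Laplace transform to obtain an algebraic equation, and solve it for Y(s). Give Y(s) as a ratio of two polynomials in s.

Transform both sides with L{·}.
With L{y'} = sY - y(0) = sY - (-3): the LHS transforms to (s - 2)Y - (-3).
The right side is L{sin(8*t)} = 8/(s^2 + 64).
So (s - 2)Y = 8/(s^2 + 64) + (-3).
Solve for Y(s) and write it as one ratio of polynomials.

Y(s) = (-3*s^2 - 184)/(s^3 - 2*s^2 + 64*s - 128)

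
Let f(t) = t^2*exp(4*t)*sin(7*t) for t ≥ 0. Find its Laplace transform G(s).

L{sin(7t)} = 7/(s^2 + 49).
Multiplying by e^(4t) shifts s → s - 4, so L{exp(4*t)*sin(7*t)} = 7/((s - 4)^2 + 49).
Then apply L{t^2·g(t)} = (-1)^2 d^2/ds^2[H(s)] with H(s) = 7/((s - 4)^2 + 49):
differentiating 2 times and applying the sign gives 14*(3*s^2 - 24*s - 1)/(s^2 - 8*s + 65)^3.

G(s) = 14*(3*s^2 - 24*s - 1)/(s^2 - 8*s + 65)^3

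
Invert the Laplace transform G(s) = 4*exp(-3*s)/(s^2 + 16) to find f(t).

f(t) = Heaviside(t - 3)*(sin(4*t - 12))

The factor e^(-3s) signals a time shift by c = 3 (second shifting theorem).
L{sin(4t)} = 4/(s^2 + 16), so L^-1{4/(s^2 + 16)} = sin(4*t).
Hence the inverse is u(t - 3) times that function evaluated at t - 3.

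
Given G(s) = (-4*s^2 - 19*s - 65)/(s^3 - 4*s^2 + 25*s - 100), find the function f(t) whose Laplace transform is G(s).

f(t) = -5*exp(4*t) - 3*sin(5*t) + cos(5*t)

Factor the denominator: s^3 - 4*s^2 + 25*s - 100 = (s - 4)*(s^2 + 25).
Partial fraction decomposition gives [-5/(s - 4)] + [s/(s^2 + 25)] + [-15/(s^2 + 25)].
Invert each term: -5/(s - 4) ↔ -5e^(4t); 1·s/(s^2 + 25) ↔ cos(5t); -3·5/(s^2 + 25) ↔ -3sin(5t).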